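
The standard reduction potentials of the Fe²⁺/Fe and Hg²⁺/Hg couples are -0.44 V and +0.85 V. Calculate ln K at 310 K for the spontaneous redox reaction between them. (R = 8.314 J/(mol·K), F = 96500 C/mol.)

ln K = 96.6

E°_cell = +0.85 − (-0.44) = 1.29 V, with n = 2 electrons transferred.
At equilibrium E = 0, so the Nernst equation gives ln K = nFE°/RT = (2)(96500)(1.29)/((8.314)(310)) = 96.60.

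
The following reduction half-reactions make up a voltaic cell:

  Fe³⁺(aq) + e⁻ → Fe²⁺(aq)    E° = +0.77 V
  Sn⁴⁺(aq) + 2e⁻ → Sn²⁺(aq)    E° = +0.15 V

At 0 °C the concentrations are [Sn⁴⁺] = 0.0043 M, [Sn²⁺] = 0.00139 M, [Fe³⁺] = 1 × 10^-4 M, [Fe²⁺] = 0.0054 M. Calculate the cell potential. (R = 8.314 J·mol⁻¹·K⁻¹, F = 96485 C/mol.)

0.513 V

The Fe³⁺/Fe²⁺ couple has the higher reduction potential and acts as the cathode, so E°_cell = +0.77 − (+0.15) = 0.62 V.
Balancing electrons gives n = 2; the reaction quotient is Q = [Sn⁴⁺]·[Fe²⁺]^2/([Sn²⁺]·[Fe³⁺]^2) = 9020.
E = E° − (RT/nF) ln Q = 0.62 − (8.314×273)/(2×96485) × (9.107) = 0.620 − 0.107 = 0.513 V.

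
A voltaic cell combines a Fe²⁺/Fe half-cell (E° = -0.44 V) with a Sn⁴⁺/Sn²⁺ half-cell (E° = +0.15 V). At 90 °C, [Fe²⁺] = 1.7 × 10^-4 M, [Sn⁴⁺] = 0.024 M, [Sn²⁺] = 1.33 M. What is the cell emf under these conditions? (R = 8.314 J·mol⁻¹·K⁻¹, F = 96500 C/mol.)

0.663 V

The Sn⁴⁺/Sn²⁺ couple has the higher reduction potential and acts as the cathode, so E°_cell = +0.15 − (-0.44) = 0.59 V.
Balancing electrons gives n = 2; the reaction quotient is Q = [Fe²⁺]·[Sn²⁺]/[Sn⁴⁺] = 0.00942.
E = E° − (RT/nF) ln Q = 0.59 − (8.314×363)/(2×96500) × (-4.665) = 0.590 + 0.073 = 0.663 V.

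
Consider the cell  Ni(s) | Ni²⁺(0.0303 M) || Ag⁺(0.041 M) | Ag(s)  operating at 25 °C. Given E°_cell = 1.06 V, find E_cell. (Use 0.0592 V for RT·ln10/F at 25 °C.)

1.02 V

Balancing electrons gives n = 2; the reaction quotient is Q = [Ni²⁺]/[Ag⁺]^2 = 18.0.
At 25 °C, E = E° − (0.0592/n) log Q = 1.06 − (0.0592/2)(1.256) = 1.060 − 0.037 = 1.023 V.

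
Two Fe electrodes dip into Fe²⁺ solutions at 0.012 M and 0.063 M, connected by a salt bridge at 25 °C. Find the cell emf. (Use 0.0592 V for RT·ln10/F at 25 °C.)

Both half-cells are Fe²⁺/Fe, so E°_cell = 0. The concentrated side is the cathode; the cell reaction moves Fe²⁺ from high to low concentration with n = 2.
Q = [Fe²⁺]_dilute/[Fe²⁺]_conc = 0.012/0.063 = 0.190.
E = 0 − (0.0592/2) log Q = −(0.0592/2)(-0.720) = 0.0213 V.

0.021 V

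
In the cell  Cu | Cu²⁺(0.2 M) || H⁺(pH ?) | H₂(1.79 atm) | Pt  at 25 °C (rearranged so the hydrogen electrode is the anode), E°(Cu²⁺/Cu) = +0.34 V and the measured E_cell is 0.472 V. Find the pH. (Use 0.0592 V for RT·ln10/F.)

pH = 2.45

E°_cell = 0.34 V and n = 2.
log Q = n(E° − E)/0.0592 = 2×(0.34 − 0.472)/0.0592 = -4.459.
With Q = [H⁺]^2 / ([Cu²⁺]·P(H₂)), solving for [H⁺] gives log[H⁺] = -2.453, so pH = 2.45.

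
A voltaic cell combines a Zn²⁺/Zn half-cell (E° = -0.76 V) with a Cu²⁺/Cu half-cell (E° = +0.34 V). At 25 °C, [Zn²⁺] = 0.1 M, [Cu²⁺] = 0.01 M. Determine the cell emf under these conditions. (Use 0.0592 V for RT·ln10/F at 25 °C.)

The Cu²⁺/Cu couple has the higher reduction potential and acts as the cathode, so E°_cell = +0.34 − (-0.76) = 1.10 V.
Balancing electrons gives n = 2; the reaction quotient is Q = [Zn²⁺]/[Cu²⁺] = 10.0.
At 25 °C, E = E° − (0.0592/n) log Q = 1.10 − (0.0592/2)(1.000) = 1.100 − 0.030 = 1.070 V.

1.07 V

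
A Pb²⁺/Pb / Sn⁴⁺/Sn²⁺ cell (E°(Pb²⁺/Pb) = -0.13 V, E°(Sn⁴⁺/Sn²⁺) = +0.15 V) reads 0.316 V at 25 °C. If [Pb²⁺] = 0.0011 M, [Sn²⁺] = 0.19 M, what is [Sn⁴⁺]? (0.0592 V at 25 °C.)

0.0034 M

From the Nernst equation, log Q = n(E° − E)/0.0592 = 2(0.28 − 0.316)/0.0592 = -1.216, so Q = 0.0608.
With Q = [Pb²⁺]·[Sn²⁺]/[Sn⁴⁺] and the known concentrations, [Sn⁴⁺] in the denominator gives [Sn⁴⁺] = 0.0034 M.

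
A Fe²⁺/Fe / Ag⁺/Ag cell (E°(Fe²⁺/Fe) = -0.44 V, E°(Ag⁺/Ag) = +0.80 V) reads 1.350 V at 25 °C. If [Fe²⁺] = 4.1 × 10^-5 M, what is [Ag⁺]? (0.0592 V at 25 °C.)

From the Nernst equation, log Q = n(E° − E)/0.0592 = 2(1.24 − 1.350)/0.0592 = -3.716, so Q = 1.92 × 10^-4.
With Q = [Fe²⁺]/[Ag⁺]^2 and the known concentrations, [Ag⁺]^2 in the denominator gives [Ag⁺] = 0.46 M.

0.46 M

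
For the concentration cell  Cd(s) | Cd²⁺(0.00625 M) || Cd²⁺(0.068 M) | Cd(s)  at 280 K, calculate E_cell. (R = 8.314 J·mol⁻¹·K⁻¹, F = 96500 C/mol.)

Both half-cells are Cd²⁺/Cd, so E°_cell = 0. The concentrated side is the cathode; the cell reaction moves Cd²⁺ from high to low concentration with n = 2.
Q = [Cd²⁺]_dilute/[Cd²⁺]_conc = 0.00625/0.068 = 0.0919.
E = 0 − (RT/nF) ln Q = −((8.314×280)/(2×96500))(-2.387) = 0.0288 V.

0.029 V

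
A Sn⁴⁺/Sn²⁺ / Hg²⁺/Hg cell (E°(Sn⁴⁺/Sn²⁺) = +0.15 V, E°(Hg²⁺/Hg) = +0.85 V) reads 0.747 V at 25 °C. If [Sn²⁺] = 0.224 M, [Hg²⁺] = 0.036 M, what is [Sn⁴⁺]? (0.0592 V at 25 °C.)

2.1 × 10^-4 M

From the Nernst equation, log Q = n(E° − E)/0.0592 = 2(0.70 − 0.747)/0.0592 = -1.588, so Q = 0.0258.
With Q = [Sn⁴⁺]/([Sn²⁺]·[Hg²⁺]) and the known concentrations, [Sn⁴⁺] in the numerator gives [Sn⁴⁺] = 2.1 × 10^-4 M.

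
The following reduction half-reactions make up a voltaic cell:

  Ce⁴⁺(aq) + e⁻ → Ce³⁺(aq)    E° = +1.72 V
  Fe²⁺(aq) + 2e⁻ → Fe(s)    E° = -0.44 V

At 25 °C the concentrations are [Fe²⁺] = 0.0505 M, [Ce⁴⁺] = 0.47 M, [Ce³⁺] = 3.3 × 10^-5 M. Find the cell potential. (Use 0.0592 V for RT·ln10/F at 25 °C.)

The Ce⁴⁺/Ce³⁺ couple has the higher reduction potential and acts as the cathode, so E°_cell = +1.72 − (-0.44) = 2.16 V.
Balancing electrons gives n = 2; the reaction quotient is Q = [Fe²⁺]·[Ce³⁺]^2/[Ce⁴⁺]^2 = 2.49 × 10^-10.
At 25 °C, E = E° − (0.0592/n) log Q = 2.16 − (0.0592/2)(-9.604) = 2.160 + 0.284 = 2.444 V.

2.44 V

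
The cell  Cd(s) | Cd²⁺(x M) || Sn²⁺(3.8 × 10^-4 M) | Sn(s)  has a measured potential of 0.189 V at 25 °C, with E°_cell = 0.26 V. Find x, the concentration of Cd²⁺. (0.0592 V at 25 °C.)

0.095 M

From the Nernst equation, log Q = n(E° − E)/0.0592 = 2(0.26 − 0.189)/0.0592 = 2.399, so Q = 250.
With Q = [Cd²⁺]/[Sn²⁺] and the known concentrations, [Cd²⁺] in the numerator gives [Cd²⁺] = 0.095 M.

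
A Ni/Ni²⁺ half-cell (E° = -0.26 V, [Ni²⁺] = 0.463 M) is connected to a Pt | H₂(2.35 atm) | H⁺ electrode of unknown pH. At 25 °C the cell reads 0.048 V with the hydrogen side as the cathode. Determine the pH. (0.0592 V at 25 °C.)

pH = 3.56

E°_cell = 0.26 V and n = 2.
log Q = n(E° − E)/0.0592 = 2×(0.26 − 0.048)/0.0592 = 7.162.
With Q = [Ni²⁺]·P(H₂) / [H⁺]^2, solving for [H⁺] gives log[H⁺] = -3.563, so pH = 3.56.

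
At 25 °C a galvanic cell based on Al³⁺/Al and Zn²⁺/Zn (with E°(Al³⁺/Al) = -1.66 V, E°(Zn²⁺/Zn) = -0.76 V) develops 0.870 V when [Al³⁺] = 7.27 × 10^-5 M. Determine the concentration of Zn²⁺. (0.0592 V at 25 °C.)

From the Nernst equation, log Q = n(E° − E)/0.0592 = 6(0.90 − 0.870)/0.0592 = 3.041, so Q = 1100.
With Q = [Al³⁺]^2/[Zn²⁺]^3 and the known concentrations, [Zn²⁺]^3 in the denominator gives [Zn²⁺] = 1.7 × 10^-4 M.

1.7 × 10^-4 M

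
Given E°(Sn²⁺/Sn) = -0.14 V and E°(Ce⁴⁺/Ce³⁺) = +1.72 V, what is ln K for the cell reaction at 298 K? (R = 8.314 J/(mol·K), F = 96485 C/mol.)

ln K = 144.9

E°_cell = +1.72 − (-0.14) = 1.86 V, with n = 2 electrons transferred.
At equilibrium E = 0, so the Nernst equation gives ln K = nFE°/RT = (2)(96485)(1.86)/((8.314)(298)) = 144.87.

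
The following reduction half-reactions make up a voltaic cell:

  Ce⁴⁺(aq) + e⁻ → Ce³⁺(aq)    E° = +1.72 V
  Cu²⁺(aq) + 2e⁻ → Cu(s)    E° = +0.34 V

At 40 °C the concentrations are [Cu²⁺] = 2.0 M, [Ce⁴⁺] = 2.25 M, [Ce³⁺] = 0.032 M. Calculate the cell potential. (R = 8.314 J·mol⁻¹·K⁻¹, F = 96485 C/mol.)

The Ce⁴⁺/Ce³⁺ couple has the higher reduction potential and acts as the cathode, so E°_cell = +1.72 − (+0.34) = 1.38 V.
Balancing electrons gives n = 2; the reaction quotient is Q = [Cu²⁺]·[Ce³⁺]^2/[Ce⁴⁺]^2 = 4.05 × 10^-4.
E = E° − (RT/nF) ln Q = 1.38 − (8.314×313)/(2×96485) × (-7.813) = 1.380 + 0.105 = 1.485 V.

1.49 V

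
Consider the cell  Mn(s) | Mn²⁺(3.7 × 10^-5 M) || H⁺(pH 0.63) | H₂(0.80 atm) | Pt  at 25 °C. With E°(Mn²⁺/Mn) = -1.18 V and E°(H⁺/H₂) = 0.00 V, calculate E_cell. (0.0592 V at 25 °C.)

The hydrogen couple is the cathode, so E°_cell = 1.18 V; n = 2.
[H⁺] = 10^(−0.63) = 0.23 M, and Q = [Mn²⁺]·P(H₂) / [H⁺]^2 = 5.39 × 10^-4.
E = E° − (0.0592/2) log Q = 1.18 − (0.0592/2)(-3.269) = 1.277 V.

1.28 V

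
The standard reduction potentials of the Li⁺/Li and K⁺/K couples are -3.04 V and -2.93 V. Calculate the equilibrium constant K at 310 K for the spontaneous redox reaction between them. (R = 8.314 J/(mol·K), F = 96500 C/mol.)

61

E°_cell = -2.93 − (-3.04) = 0.11 V, with n = 1 electron transferred.
At equilibrium E = 0, so the Nernst equation gives ln K = nFE°/RT = (1)(96500)(0.11)/((8.314)(310)) = 4.12.
K = e^4.12 = 61.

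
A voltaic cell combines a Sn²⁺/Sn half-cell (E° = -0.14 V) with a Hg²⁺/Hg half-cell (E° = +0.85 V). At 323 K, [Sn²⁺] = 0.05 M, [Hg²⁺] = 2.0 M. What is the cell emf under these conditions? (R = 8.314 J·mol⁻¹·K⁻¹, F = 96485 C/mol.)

The Hg²⁺/Hg couple has the higher reduction potential and acts as the cathode, so E°_cell = +0.85 − (-0.14) = 0.99 V.
Balancing electrons gives n = 2; the reaction quotient is Q = [Sn²⁺]/[Hg²⁺] = 0.0250.
E = E° − (RT/nF) ln Q = 0.99 − (8.314×323)/(2×96485) × (-3.689) = 0.990 + 0.051 = 1.041 V.

1.04 V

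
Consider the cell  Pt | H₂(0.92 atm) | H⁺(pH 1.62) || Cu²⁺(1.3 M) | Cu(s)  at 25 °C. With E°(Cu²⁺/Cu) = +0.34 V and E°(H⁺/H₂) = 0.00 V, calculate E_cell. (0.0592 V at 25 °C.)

The Cu²⁺/Cu couple is the cathode, so E°_cell = 0.34 V; n = 2.
[H⁺] = 10^(−1.62) = 0.024 M, and Q = [H⁺]^2 / ([Cu²⁺]·P(H₂)) = 4.81 × 10^-4.
E = E° − (0.0592/2) log Q = 0.34 − (0.0592/2)(-3.318) = 0.438 V.

0.44 V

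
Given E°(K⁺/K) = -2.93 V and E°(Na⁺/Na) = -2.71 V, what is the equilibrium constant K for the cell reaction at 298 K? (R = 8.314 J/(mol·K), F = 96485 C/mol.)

5300

E°_cell = -2.71 − (-2.93) = 0.22 V, with n = 1 electron transferred.
At equilibrium E = 0, so the Nernst equation gives ln K = nFE°/RT = (1)(96485)(0.22)/((8.314)(298)) = 8.57.
K = e^8.57 = 5300.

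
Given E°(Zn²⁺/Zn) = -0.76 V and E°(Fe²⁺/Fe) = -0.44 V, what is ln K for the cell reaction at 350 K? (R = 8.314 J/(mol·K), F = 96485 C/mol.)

E°_cell = -0.44 − (-0.76) = 0.32 V, with n = 2 electrons transferred.
At equilibrium E = 0, so the Nernst equation gives ln K = nFE°/RT = (2)(96485)(0.32)/((8.314)(350)) = 21.22.

ln K = 21.2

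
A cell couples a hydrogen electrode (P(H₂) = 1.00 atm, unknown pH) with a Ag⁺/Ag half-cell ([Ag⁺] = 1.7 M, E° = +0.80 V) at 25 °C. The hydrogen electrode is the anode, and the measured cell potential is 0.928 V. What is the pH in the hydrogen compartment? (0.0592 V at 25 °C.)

pH = 1.93

E°_cell = 0.80 V and n = 2.
log Q = n(E° − E)/0.0592 = 2×(0.80 − 0.928)/0.0592 = -4.324.
With Q = [H⁺]^2 / ([Ag⁺]^2·P(H₂)), solving for [H⁺] gives log[H⁺] = -1.932, so pH = 1.93.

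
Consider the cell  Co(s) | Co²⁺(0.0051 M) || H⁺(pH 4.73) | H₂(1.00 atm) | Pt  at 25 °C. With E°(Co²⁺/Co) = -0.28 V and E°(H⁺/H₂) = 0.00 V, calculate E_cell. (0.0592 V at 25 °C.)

The hydrogen couple is the cathode, so E°_cell = 0.28 V; n = 2.
[H⁺] = 10^(−4.73) = 1.9 × 10^-5 M, and Q = [Co²⁺]·P(H₂) / [H⁺]^2 = 1.47 × 10^7.
E = E° − (0.0592/2) log Q = 0.28 − (0.0592/2)(7.168) = 0.068 V.

0.068 V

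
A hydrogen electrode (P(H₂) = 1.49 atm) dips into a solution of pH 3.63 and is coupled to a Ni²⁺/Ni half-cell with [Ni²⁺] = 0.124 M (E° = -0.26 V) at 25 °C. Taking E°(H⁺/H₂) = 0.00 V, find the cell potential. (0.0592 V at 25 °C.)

The hydrogen couple is the cathode, so E°_cell = 0.26 V; n = 2.
[H⁺] = 10^(−3.63) = 2.3 × 10^-4 M, and Q = [Ni²⁺]·P(H₂) / [H⁺]^2 = 3.36 × 10^6.
E = E° − (0.0592/2) log Q = 0.26 − (0.0592/2)(6.527) = 0.067 V.

0.067 V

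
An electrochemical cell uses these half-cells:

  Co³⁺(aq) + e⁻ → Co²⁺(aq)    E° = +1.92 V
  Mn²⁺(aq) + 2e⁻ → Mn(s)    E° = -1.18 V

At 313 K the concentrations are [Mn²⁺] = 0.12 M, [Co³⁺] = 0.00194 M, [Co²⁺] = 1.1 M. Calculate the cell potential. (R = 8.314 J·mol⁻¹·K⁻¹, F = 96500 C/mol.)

The Co³⁺/Co²⁺ couple has the higher reduction potential and acts as the cathode, so E°_cell = +1.92 − (-1.18) = 3.10 V.
Balancing electrons gives n = 2; the reaction quotient is Q = [Mn²⁺]·[Co²⁺]^2/[Co³⁺]^2 = 3.86 × 10^4.
E = E° − (RT/nF) ln Q = 3.10 − (8.314×313)/(2×96500) × (10.560) = 3.100 − 0.142 = 2.958 V.

2.96 V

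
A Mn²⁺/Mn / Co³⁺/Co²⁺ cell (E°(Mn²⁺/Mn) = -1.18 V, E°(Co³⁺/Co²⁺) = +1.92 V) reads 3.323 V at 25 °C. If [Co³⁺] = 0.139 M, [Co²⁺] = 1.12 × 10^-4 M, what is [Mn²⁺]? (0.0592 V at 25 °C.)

0.045 M

From the Nernst equation, log Q = n(E° − E)/0.0592 = 2(3.10 − 3.323)/0.0592 = -7.534, so Q = 2.93 × 10^-8.
With Q = [Mn²⁺]·[Co²⁺]^2/[Co³⁺]^2 and the known concentrations, [Mn²⁺] in the numerator gives [Mn²⁺] = 0.045 M.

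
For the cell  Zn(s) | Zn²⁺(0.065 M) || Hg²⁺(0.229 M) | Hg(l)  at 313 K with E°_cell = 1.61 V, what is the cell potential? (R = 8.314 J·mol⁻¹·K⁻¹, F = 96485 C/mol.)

1.63 V

Balancing electrons gives n = 2; the reaction quotient is Q = [Zn²⁺]/[Hg²⁺] = 0.284.
E = E° − (RT/nF) ln Q = 1.61 − (8.314×313)/(2×96485) × (-1.259) = 1.610 + 0.017 = 1.627 V.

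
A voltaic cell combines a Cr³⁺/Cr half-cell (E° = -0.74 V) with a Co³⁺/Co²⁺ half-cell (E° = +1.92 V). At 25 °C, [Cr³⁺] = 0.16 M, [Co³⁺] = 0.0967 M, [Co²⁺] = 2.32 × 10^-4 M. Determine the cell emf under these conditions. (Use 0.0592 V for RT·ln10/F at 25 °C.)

The Co³⁺/Co²⁺ couple has the higher reduction potential and acts as the cathode, so E°_cell = +1.92 − (-0.74) = 2.66 V.
Balancing electrons gives n = 3; the reaction quotient is Q = [Cr³⁺]·[Co²⁺]^3/[Co³⁺]^3 = 2.21 × 10^-9.
At 25 °C, E = E° − (0.0592/n) log Q = 2.66 − (0.0592/3)(-8.656) = 2.660 + 0.171 = 2.831 V.

2.83 V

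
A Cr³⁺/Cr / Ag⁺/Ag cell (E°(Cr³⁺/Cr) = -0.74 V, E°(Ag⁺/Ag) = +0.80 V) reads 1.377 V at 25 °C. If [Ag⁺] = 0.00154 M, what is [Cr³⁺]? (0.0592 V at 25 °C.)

0.66 M

From the Nernst equation, log Q = n(E° − E)/0.0592 = 3(1.54 − 1.377)/0.0592 = 8.260, so Q = 1.82 × 10^8.
With Q = [Cr³⁺]/[Ag⁺]^3 and the known concentrations, [Cr³⁺] in the numerator gives [Cr³⁺] = 0.66 M.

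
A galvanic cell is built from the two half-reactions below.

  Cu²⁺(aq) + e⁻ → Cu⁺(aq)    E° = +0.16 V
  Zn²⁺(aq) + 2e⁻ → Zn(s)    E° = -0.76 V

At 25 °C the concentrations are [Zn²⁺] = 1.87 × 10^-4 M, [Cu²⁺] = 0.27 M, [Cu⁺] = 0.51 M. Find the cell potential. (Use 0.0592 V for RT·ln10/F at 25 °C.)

The Cu²⁺/Cu⁺ couple has the higher reduction potential and acts as the cathode, so E°_cell = +0.16 − (-0.76) = 0.92 V.
Balancing electrons gives n = 2; the reaction quotient is Q = [Zn²⁺]·[Cu⁺]^2/[Cu²⁺]^2 = 6.67 × 10^-4.
At 25 °C, E = E° − (0.0592/n) log Q = 0.92 − (0.0592/2)(-3.176) = 0.920 + 0.094 = 1.014 V.

1.01 V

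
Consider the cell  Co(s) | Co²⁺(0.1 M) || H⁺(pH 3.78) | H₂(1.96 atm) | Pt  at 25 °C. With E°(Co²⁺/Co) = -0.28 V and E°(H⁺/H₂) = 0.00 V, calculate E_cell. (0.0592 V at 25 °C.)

0.077 V

The hydrogen couple is the cathode, so E°_cell = 0.28 V; n = 2.
[H⁺] = 10^(−3.78) = 1.7 × 10^-4 M, and Q = [Co²⁺]·P(H₂) / [H⁺]^2 = 7.12 × 10^6.
E = E° − (0.0592/2) log Q = 0.28 − (0.0592/2)(6.852) = 0.077 V.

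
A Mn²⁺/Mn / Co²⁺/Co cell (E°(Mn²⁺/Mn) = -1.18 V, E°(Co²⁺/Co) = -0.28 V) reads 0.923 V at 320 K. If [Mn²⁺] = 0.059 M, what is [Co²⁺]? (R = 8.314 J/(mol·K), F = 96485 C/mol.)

0.31 M

From the Nernst equation, ln Q = nF(E° − E)/RT = 2×96485×(0.90 − 0.923)/(8.314×320) = -1.668, so Q = 0.189.
With Q = [Mn²⁺]/[Co²⁺] and the known concentrations, [Co²⁺] in the denominator gives [Co²⁺] = 0.31 M.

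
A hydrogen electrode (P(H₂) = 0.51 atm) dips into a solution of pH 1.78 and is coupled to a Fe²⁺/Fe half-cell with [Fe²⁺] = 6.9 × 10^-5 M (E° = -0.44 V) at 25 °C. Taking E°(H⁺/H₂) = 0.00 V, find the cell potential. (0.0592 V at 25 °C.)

0.47 V

The hydrogen couple is the cathode, so E°_cell = 0.44 V; n = 2.
[H⁺] = 10^(−1.78) = 0.017 M, and Q = [Fe²⁺]·P(H₂) / [H⁺]^2 = 0.128.
E = E° − (0.0592/2) log Q = 0.44 − (0.0592/2)(-0.894) = 0.466 V.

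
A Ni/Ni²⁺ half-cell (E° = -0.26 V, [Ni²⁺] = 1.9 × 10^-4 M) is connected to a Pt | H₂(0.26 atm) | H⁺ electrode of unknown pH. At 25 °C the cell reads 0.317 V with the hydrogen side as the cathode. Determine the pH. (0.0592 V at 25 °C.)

E°_cell = 0.26 V and n = 2.
log Q = n(E° − E)/0.0592 = 2×(0.26 − 0.317)/0.0592 = -1.926.
With Q = [Ni²⁺]·P(H₂) / [H⁺]^2, solving for [H⁺] gives log[H⁺] = -1.190, so pH = 1.19.

pH = 1.19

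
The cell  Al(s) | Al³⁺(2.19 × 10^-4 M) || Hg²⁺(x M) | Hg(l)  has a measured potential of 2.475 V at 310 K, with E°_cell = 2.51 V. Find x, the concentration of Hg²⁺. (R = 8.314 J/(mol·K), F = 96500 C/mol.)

2.6 × 10^-4 M

From the Nernst equation, ln Q = nF(E° − E)/RT = 6×96500×(2.51 − 2.475)/(8.314×310) = 7.863, so Q = 2600.
With Q = [Al³⁺]^2/[Hg²⁺]^3 and the known concentrations, [Hg²⁺]^3 in the denominator gives [Hg²⁺] = 2.6 × 10^-4 M.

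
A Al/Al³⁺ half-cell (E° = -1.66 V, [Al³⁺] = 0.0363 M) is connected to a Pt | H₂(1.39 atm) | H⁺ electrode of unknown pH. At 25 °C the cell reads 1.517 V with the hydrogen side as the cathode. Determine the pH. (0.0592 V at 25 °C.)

pH = 2.82

E°_cell = 1.66 V and n = 6.
log Q = n(E° − E)/0.0592 = 6×(1.66 − 1.517)/0.0592 = 14.493.
With Q = [Al³⁺]^2·P(H₂)^3 / [H⁺]^6, solving for [H⁺] gives log[H⁺] = -2.824, so pH = 2.82.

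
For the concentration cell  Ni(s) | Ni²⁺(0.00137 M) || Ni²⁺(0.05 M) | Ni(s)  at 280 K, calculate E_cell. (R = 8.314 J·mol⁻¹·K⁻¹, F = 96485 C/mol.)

0.043 V

Both half-cells are Ni²⁺/Ni, so E°_cell = 0. The concentrated side is the cathode; the cell reaction moves Ni²⁺ from high to low concentration with n = 2.
Q = [Ni²⁺]_dilute/[Ni²⁺]_conc = 0.00137/0.05 = 0.0274.
E = 0 − (RT/nF) ln Q = −((8.314×280)/(2×96485))(-3.597) = 0.0434 V.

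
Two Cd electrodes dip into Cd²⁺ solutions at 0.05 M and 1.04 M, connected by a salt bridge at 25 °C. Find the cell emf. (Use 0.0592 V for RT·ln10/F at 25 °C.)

0.039 V

Both half-cells are Cd²⁺/Cd, so E°_cell = 0. The concentrated side is the cathode; the cell reaction moves Cd²⁺ from high to low concentration with n = 2.
Q = [Cd²⁺]_dilute/[Cd²⁺]_conc = 0.05/1.04 = 0.0481.
E = 0 − (0.0592/2) log Q = −(0.0592/2)(-1.318) = 0.0390 V.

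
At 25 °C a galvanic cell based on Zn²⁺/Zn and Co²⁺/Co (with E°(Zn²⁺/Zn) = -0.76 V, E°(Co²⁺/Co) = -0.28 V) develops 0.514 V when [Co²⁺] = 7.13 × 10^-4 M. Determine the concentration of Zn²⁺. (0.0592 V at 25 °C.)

From the Nernst equation, log Q = n(E° − E)/0.0592 = 2(0.48 − 0.514)/0.0592 = -1.149, so Q = 0.0710.
With Q = [Zn²⁺]/[Co²⁺] and the known concentrations, [Zn²⁺] in the numerator gives [Zn²⁺] = 5.1 × 10^-5 M.

5.1 × 10^-5 M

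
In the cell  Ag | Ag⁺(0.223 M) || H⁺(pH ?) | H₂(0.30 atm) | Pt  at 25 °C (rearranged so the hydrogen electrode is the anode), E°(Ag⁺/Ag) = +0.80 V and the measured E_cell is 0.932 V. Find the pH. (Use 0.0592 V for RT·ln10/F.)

E°_cell = 0.80 V and n = 2.
log Q = n(E° − E)/0.0592 = 2×(0.80 − 0.932)/0.0592 = -4.459.
With Q = [H⁺]^2 / ([Ag⁺]^2·P(H₂)), solving for [H⁺] gives log[H⁺] = -3.143, so pH = 3.14.

pH = 3.14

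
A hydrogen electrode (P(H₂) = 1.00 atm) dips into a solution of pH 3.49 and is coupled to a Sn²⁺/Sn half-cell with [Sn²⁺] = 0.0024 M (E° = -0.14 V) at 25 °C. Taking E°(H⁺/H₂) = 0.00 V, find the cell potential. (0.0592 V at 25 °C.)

The hydrogen couple is the cathode, so E°_cell = 0.14 V; n = 2.
[H⁺] = 10^(−3.49) = 3.2 × 10^-4 M, and Q = [Sn²⁺]·P(H₂) / [H⁺]^2 = 2.29 × 10^4.
E = E° − (0.0592/2) log Q = 0.14 − (0.0592/2)(4.360) = 0.011 V.

0.011 V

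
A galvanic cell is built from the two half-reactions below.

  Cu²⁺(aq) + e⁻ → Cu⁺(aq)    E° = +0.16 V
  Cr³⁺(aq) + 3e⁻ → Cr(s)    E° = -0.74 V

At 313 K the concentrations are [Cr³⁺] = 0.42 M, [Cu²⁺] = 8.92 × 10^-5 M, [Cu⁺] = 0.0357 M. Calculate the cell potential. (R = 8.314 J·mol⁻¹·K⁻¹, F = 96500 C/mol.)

The Cu²⁺/Cu⁺ couple has the higher reduction potential and acts as the cathode, so E°_cell = +0.16 − (-0.74) = 0.90 V.
Balancing electrons gives n = 3; the reaction quotient is Q = [Cr³⁺]·[Cu⁺]^3/[Cu²⁺]^3 = 2.69 × 10^7.
E = E° − (RT/nF) ln Q = 0.90 − (8.314×313)/(3×96500) × (17.109) = 0.900 − 0.154 = 0.746 V.

0.746 V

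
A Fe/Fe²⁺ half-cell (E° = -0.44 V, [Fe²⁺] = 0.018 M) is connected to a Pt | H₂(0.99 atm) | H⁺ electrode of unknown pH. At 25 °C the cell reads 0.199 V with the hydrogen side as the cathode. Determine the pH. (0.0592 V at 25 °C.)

E°_cell = 0.44 V and n = 2.
log Q = n(E° − E)/0.0592 = 2×(0.44 − 0.199)/0.0592 = 8.142.
With Q = [Fe²⁺]·P(H₂) / [H⁺]^2, solving for [H⁺] gives log[H⁺] = -4.945, so pH = 4.95.

pH = 4.95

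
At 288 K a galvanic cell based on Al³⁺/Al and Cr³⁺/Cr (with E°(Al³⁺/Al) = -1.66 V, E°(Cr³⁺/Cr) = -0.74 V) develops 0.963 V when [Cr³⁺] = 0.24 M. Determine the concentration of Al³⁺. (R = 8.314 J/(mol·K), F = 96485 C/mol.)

0.0013 M

From the Nernst equation, ln Q = nF(E° − E)/RT = 3×96485×(0.92 − 0.963)/(8.314×288) = -5.198, so Q = 0.00553.
With Q = [Al³⁺]/[Cr³⁺] and the known concentrations, [Al³⁺] in the numerator gives [Al³⁺] = 0.0013 M.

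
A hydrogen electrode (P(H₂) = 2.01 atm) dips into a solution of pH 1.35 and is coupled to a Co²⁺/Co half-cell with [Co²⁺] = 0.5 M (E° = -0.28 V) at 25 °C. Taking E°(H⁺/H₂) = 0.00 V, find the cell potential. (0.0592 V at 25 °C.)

The hydrogen couple is the cathode, so E°_cell = 0.28 V; n = 2.
[H⁺] = 10^(−1.35) = 0.045 M, and Q = [Co²⁺]·P(H₂) / [H⁺]^2 = 504.
E = E° − (0.0592/2) log Q = 0.28 − (0.0592/2)(2.702) = 0.200 V.

0.20 V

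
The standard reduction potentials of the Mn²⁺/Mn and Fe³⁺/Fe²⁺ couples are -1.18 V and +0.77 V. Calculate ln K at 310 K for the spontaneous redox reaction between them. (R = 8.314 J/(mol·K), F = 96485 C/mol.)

ln K = 146.0

E°_cell = +0.77 − (-1.18) = 1.95 V, with n = 2 electrons transferred.
At equilibrium E = 0, so the Nernst equation gives ln K = nFE°/RT = (2)(96485)(1.95)/((8.314)(310)) = 146.00.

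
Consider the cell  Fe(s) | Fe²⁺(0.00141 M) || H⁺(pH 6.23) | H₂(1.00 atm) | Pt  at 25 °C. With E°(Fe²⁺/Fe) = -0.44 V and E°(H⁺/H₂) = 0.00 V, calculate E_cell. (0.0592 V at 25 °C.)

The hydrogen couple is the cathode, so E°_cell = 0.44 V; n = 2.
[H⁺] = 10^(−6.23) = 5.9 × 10^-7 M, and Q = [Fe²⁺]·P(H₂) / [H⁺]^2 = 4.07 × 10^9.
E = E° − (0.0592/2) log Q = 0.44 − (0.0592/2)(9.609) = 0.156 V.

0.16 V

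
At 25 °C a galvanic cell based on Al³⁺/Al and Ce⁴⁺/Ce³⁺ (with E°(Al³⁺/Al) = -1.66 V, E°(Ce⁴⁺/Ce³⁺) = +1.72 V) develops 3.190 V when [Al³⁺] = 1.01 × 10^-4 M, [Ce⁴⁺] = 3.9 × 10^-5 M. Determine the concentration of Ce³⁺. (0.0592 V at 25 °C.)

1.4 M

From the Nernst equation, log Q = n(E° − E)/0.0592 = 3(3.38 − 3.190)/0.0592 = 9.628, so Q = 4.25 × 10^9.
With Q = [Al³⁺]·[Ce³⁺]^3/[Ce⁴⁺]^3 and the known concentrations, [Ce³⁺]^3 in the numerator gives [Ce³⁺] = 1.4 M.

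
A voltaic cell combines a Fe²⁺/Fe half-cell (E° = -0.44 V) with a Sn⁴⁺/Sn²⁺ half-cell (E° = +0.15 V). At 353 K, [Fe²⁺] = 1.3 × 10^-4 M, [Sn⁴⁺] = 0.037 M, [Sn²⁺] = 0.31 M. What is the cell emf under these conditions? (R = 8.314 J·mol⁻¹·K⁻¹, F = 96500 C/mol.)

The Sn⁴⁺/Sn²⁺ couple has the higher reduction potential and acts as the cathode, so E°_cell = +0.15 − (-0.44) = 0.59 V.
Balancing electrons gives n = 2; the reaction quotient is Q = [Fe²⁺]·[Sn²⁺]/[Sn⁴⁺] = 0.00109.
E = E° − (RT/nF) ln Q = 0.59 − (8.314×353)/(2×96500) × (-6.822) = 0.590 + 0.104 = 0.694 V.

0.694 V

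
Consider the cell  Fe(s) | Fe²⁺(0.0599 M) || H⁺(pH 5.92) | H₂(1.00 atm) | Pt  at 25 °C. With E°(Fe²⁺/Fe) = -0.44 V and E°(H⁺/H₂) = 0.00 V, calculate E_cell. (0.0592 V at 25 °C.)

0.13 V

The hydrogen couple is the cathode, so E°_cell = 0.44 V; n = 2.
[H⁺] = 10^(−5.92) = 1.2 × 10^-6 M, and Q = [Fe²⁺]·P(H₂) / [H⁺]^2 = 4.14 × 10^10.
E = E° − (0.0592/2) log Q = 0.44 − (0.0592/2)(10.617) = 0.126 V.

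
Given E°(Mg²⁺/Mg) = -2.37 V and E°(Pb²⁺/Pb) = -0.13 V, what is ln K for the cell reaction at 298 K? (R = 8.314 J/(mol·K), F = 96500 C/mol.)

E°_cell = -0.13 − (-2.37) = 2.24 V, with n = 2 electrons transferred.
At equilibrium E = 0, so the Nernst equation gives ln K = nFE°/RT = (2)(96500)(2.24)/((8.314)(298)) = 174.49.

ln K = 174.5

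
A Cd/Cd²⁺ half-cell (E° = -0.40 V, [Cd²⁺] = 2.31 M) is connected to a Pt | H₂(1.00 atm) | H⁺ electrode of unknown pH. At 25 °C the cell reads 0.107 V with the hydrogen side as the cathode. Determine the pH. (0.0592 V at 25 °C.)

E°_cell = 0.40 V and n = 2.
log Q = n(E° − E)/0.0592 = 2×(0.40 − 0.107)/0.0592 = 9.899.
With Q = [Cd²⁺]·P(H₂) / [H⁺]^2, solving for [H⁺] gives log[H⁺] = -4.768, so pH = 4.77.

pH = 4.77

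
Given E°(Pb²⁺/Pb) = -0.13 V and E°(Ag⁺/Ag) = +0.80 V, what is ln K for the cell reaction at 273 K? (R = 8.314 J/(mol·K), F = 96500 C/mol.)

E°_cell = +0.80 − (-0.13) = 0.93 V, with n = 2 electrons transferred.
At equilibrium E = 0, so the Nernst equation gives ln K = nFE°/RT = (2)(96500)(0.93)/((8.314)(273)) = 79.08.

ln K = 79.1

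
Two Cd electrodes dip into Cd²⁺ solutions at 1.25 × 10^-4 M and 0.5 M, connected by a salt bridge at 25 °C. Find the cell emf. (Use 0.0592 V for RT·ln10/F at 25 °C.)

0.11 V

Both half-cells are Cd²⁺/Cd, so E°_cell = 0. The concentrated side is the cathode; the cell reaction moves Cd²⁺ from high to low concentration with n = 2.
Q = [Cd²⁺]_dilute/[Cd²⁺]_conc = 1.25 × 10^-4/0.5 = 2.5 × 10^-4.
E = 0 − (0.0592/2) log Q = −(0.0592/2)(-3.602) = 0.1066 V.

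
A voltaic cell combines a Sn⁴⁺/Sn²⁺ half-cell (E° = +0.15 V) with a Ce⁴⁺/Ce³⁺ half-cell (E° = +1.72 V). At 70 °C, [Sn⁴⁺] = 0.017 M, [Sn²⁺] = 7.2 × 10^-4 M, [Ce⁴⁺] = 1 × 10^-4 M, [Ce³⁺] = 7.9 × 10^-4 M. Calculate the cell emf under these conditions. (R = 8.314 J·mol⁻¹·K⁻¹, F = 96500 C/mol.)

The Ce⁴⁺/Ce³⁺ couple has the higher reduction potential and acts as the cathode, so E°_cell = +1.72 − (+0.15) = 1.57 V.
Balancing electrons gives n = 2; the reaction quotient is Q = [Sn⁴⁺]·[Ce³⁺]^2/([Sn²⁺]·[Ce⁴⁺]^2) = 1470.
E = E° − (RT/nF) ln Q = 1.57 − (8.314×343)/(2×96500) × (7.295) = 1.570 − 0.108 = 1.462 V.

1.46 V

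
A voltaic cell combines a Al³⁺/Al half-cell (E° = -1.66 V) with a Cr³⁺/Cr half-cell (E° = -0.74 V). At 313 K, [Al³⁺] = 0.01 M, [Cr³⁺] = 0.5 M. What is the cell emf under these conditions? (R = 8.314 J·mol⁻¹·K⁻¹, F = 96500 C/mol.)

The Cr³⁺/Cr couple has the higher reduction potential and acts as the cathode, so E°_cell = -0.74 − (-1.66) = 0.92 V.
Balancing electrons gives n = 3; the reaction quotient is Q = [Al³⁺]/[Cr³⁺] = 0.0200.
E = E° − (RT/nF) ln Q = 0.92 − (8.314×313)/(3×96500) × (-3.912) = 0.920 + 0.035 = 0.955 V.

0.955 V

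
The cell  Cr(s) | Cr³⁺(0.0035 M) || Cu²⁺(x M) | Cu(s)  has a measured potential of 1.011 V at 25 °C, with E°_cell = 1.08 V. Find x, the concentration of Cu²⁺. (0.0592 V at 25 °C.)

1.1 × 10^-4 M

From the Nernst equation, log Q = n(E° − E)/0.0592 = 6(1.08 − 1.011)/0.0592 = 6.993, so Q = 9.85 × 10^6.
With Q = [Cr³⁺]^2/[Cu²⁺]^3 and the known concentrations, [Cu²⁺]^3 in the denominator gives [Cu²⁺] = 1.1 × 10^-4 M.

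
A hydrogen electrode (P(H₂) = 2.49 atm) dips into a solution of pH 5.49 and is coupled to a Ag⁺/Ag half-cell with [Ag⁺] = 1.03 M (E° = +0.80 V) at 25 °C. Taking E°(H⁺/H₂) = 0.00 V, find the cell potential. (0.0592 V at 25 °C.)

The Ag⁺/Ag couple is the cathode, so E°_cell = 0.80 V; n = 2.
[H⁺] = 10^(−5.49) = 3.2 × 10^-6 M, and Q = [H⁺]^2 / ([Ag⁺]^2·P(H₂)) = 3.96 × 10^-12.
E = E° − (0.0592/2) log Q = 0.80 − (0.0592/2)(-11.402) = 1.137 V.

1.14 V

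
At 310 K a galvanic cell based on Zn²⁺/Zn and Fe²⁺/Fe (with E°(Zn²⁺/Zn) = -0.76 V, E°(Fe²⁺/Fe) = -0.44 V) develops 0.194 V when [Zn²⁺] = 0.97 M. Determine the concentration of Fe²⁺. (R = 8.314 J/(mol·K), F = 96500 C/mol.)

From the Nernst equation, ln Q = nF(E° − E)/RT = 2×96500×(0.32 − 0.194)/(8.314×310) = 9.435, so Q = 1.25 × 10^4.
With Q = [Zn²⁺]/[Fe²⁺] and the known concentrations, [Fe²⁺] in the denominator gives [Fe²⁺] = 7.7 × 10^-5 M.

7.7 × 10^-5 M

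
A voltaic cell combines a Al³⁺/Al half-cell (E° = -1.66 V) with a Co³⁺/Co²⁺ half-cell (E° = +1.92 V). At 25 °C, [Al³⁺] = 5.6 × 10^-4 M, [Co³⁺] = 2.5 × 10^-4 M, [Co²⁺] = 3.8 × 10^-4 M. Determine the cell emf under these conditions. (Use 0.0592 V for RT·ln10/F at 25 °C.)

The Co³⁺/Co²⁺ couple has the higher reduction potential and acts as the cathode, so E°_cell = +1.92 − (-1.66) = 3.58 V.
Balancing electrons gives n = 3; the reaction quotient is Q = [Al³⁺]·[Co²⁺]^3/[Co³⁺]^3 = 0.00197.
At 25 °C, E = E° − (0.0592/n) log Q = 3.58 − (0.0592/3)(-2.706) = 3.580 + 0.053 = 3.633 V.

3.63 V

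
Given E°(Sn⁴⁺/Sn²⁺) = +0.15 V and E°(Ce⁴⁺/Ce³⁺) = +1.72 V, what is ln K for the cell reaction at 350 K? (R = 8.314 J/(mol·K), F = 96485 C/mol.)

ln K = 104.1

E°_cell = +1.72 − (+0.15) = 1.57 V, with n = 2 electrons transferred.
At equilibrium E = 0, so the Nernst equation gives ln K = nFE°/RT = (2)(96485)(1.57)/((8.314)(350)) = 104.11.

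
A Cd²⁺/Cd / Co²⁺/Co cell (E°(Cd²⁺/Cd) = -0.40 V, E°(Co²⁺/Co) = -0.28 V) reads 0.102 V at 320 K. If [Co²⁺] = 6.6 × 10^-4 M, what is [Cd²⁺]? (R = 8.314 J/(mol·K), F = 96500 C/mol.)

From the Nernst equation, ln Q = nF(E° − E)/RT = 2×96500×(0.12 − 0.102)/(8.314×320) = 1.306, so Q = 3.69.
With Q = [Cd²⁺]/[Co²⁺] and the known concentrations, [Cd²⁺] in the numerator gives [Cd²⁺] = 0.0024 M.

0.0024 M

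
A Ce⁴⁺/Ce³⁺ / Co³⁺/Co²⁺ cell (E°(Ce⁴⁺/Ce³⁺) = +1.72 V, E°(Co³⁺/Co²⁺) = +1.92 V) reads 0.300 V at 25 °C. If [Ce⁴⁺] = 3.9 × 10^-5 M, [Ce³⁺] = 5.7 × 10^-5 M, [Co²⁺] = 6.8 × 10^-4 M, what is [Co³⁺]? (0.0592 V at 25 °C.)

From the Nernst equation, log Q = n(E° − E)/0.0592 = 1(0.20 − 0.300)/0.0592 = -1.689, so Q = 0.0205.
With Q = [Ce⁴⁺]·[Co²⁺]/([Ce³⁺]·[Co³⁺]) and the known concentrations, [Co³⁺] in the denominator gives [Co³⁺] = 0.023 M.

0.023 M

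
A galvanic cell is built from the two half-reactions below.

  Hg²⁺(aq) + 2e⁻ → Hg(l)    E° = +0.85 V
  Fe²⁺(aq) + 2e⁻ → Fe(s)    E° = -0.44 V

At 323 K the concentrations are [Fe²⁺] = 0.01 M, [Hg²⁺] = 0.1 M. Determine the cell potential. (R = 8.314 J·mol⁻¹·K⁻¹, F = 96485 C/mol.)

1.32 V

The Hg²⁺/Hg couple has the higher reduction potential and acts as the cathode, so E°_cell = +0.85 − (-0.44) = 1.29 V.
Balancing electrons gives n = 2; the reaction quotient is Q = [Fe²⁺]/[Hg²⁺] = 0.100.
E = E° − (RT/nF) ln Q = 1.29 − (8.314×323)/(2×96485) × (-2.303) = 1.290 + 0.032 = 1.322 V.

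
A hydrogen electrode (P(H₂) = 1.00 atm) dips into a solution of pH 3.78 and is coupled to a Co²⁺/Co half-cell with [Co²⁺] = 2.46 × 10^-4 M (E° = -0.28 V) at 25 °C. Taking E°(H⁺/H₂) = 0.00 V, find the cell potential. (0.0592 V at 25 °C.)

0.16 V

The hydrogen couple is the cathode, so E°_cell = 0.28 V; n = 2.
[H⁺] = 10^(−3.78) = 1.7 × 10^-4 M, and Q = [Co²⁺]·P(H₂) / [H⁺]^2 = 8930.
E = E° − (0.0592/2) log Q = 0.28 − (0.0592/2)(3.951) = 0.163 V.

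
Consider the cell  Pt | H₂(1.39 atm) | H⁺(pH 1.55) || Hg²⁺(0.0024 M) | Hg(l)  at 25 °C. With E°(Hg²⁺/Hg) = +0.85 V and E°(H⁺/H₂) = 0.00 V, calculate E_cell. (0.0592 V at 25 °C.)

0.87 V

The Hg²⁺/Hg couple is the cathode, so E°_cell = 0.85 V; n = 2.
[H⁺] = 10^(−1.55) = 0.028 M, and Q = [H⁺]^2 / ([Hg²⁺]·P(H₂)) = 0.238.
E = E° − (0.0592/2) log Q = 0.85 − (0.0592/2)(-0.623) = 0.868 V.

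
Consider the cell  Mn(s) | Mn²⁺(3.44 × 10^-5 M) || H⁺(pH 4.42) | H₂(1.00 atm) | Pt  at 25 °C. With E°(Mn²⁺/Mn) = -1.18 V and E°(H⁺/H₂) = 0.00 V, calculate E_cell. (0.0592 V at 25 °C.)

1.05 V

The hydrogen couple is the cathode, so E°_cell = 1.18 V; n = 2.
[H⁺] = 10^(−4.42) = 3.8 × 10^-5 M, and Q = [Mn²⁺]·P(H₂) / [H⁺]^2 = 2.38 × 10^4.
E = E° − (0.0592/2) log Q = 1.18 − (0.0592/2)(4.377) = 1.050 V.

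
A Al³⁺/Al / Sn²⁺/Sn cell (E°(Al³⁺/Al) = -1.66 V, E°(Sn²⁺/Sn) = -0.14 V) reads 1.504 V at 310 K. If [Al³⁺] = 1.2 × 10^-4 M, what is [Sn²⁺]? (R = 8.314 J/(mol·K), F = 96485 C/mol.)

From the Nernst equation, ln Q = nF(E° − E)/RT = 6×96485×(1.52 − 1.504)/(8.314×310) = 3.594, so Q = 36.4.
With Q = [Al³⁺]^2/[Sn²⁺]^3 and the known concentrations, [Sn²⁺]^3 in the denominator gives [Sn²⁺] = 7.3 × 10^-4 M.

7.3 × 10^-4 M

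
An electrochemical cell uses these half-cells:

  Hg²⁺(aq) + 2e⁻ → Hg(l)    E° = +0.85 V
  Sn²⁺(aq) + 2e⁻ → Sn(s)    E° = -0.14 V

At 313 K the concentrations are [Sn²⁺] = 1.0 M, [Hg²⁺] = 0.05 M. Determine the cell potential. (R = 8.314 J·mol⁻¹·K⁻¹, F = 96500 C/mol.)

The Hg²⁺/Hg couple has the higher reduction potential and acts as the cathode, so E°_cell = +0.85 − (-0.14) = 0.99 V.
Balancing electrons gives n = 2; the reaction quotient is Q = [Sn²⁺]/[Hg²⁺] = 20.0.
E = E° − (RT/nF) ln Q = 0.99 − (8.314×313)/(2×96500) × (2.996) = 0.990 − 0.040 = 0.950 V.

0.950 V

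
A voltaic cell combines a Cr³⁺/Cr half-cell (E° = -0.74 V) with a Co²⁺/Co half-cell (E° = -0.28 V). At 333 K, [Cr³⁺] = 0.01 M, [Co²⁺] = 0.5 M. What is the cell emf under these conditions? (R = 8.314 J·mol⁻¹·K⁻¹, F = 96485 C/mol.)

0.494 V

The Co²⁺/Co couple has the higher reduction potential and acts as the cathode, so E°_cell = -0.28 − (-0.74) = 0.46 V.
Balancing electrons gives n = 6; the reaction quotient is Q = [Cr³⁺]^2/[Co²⁺]^3 = 8 × 10^-4.
E = E° − (RT/nF) ln Q = 0.46 − (8.314×333)/(6×96485) × (-7.131) = 0.460 + 0.034 = 0.494 V.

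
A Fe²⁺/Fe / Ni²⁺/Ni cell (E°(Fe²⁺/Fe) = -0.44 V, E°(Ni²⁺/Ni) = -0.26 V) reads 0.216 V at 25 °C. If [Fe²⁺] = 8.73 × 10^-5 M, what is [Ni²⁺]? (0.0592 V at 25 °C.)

0.0014 M

From the Nernst equation, log Q = n(E° − E)/0.0592 = 2(0.18 − 0.216)/0.0592 = -1.216, so Q = 0.0608.
With Q = [Fe²⁺]/[Ni²⁺] and the known concentrations, [Ni²⁺] in the denominator gives [Ni²⁺] = 0.0014 M.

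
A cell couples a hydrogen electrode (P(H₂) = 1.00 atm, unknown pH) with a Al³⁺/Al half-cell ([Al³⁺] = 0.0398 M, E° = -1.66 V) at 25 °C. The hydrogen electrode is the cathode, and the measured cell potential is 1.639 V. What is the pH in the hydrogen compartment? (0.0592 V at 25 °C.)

pH = 0.82

E°_cell = 1.66 V and n = 6.
log Q = n(E° − E)/0.0592 = 6×(1.66 − 1.639)/0.0592 = 2.128.
With Q = [Al³⁺]^2·P(H₂)^3 / [H⁺]^6, solving for [H⁺] gives log[H⁺] = -0.821, so pH = 0.82.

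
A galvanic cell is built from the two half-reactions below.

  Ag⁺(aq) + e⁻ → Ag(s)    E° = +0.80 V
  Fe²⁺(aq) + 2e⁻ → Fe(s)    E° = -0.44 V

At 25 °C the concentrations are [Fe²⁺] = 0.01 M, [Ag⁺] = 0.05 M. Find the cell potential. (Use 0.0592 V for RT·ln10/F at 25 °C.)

The Ag⁺/Ag couple has the higher reduction potential and acts as the cathode, so E°_cell = +0.80 − (-0.44) = 1.24 V.
Balancing electrons gives n = 2; the reaction quotient is Q = [Fe²⁺]/[Ag⁺]^2 = 4.00.
At 25 °C, E = E° − (0.0592/n) log Q = 1.24 − (0.0592/2)(0.602) = 1.240 − 0.018 = 1.222 V.

1.22 V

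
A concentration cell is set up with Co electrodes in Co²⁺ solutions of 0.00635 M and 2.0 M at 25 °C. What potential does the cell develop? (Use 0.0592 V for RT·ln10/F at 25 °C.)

Both half-cells are Co²⁺/Co, so E°_cell = 0. The concentrated side is the cathode; the cell reaction moves Co²⁺ from high to low concentration with n = 2.
Q = [Co²⁺]_dilute/[Co²⁺]_conc = 0.00635/2.0 = 0.00317.
E = 0 − (0.0592/2) log Q = −(0.0592/2)(-2.498) = 0.0739 V.

0.074 V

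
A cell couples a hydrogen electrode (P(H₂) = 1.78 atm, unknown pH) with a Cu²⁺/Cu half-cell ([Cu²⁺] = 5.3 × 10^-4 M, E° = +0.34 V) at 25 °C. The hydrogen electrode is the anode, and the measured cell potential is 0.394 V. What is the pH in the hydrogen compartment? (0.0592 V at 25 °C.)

pH = 2.42

E°_cell = 0.34 V and n = 2.
log Q = n(E° − E)/0.0592 = 2×(0.34 − 0.394)/0.0592 = -1.824.
With Q = [H⁺]^2 / ([Cu²⁺]·P(H₂)), solving for [H⁺] gives log[H⁺] = -2.425, so pH = 2.42.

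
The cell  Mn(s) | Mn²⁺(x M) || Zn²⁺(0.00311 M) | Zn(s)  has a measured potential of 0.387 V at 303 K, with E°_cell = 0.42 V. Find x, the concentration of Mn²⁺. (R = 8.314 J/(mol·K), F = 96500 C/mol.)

0.039 M

From the Nernst equation, ln Q = nF(E° − E)/RT = 2×96500×(0.42 − 0.387)/(8.314×303) = 2.528, so Q = 12.5.
With Q = [Mn²⁺]/[Zn²⁺] and the known concentrations, [Mn²⁺] in the numerator gives [Mn²⁺] = 0.039 M.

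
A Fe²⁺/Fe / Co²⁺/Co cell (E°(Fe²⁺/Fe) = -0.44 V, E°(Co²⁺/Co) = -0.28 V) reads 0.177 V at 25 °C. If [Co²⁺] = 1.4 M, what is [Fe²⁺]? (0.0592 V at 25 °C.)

0.37 M

From the Nernst equation, log Q = n(E° − E)/0.0592 = 2(0.16 − 0.177)/0.0592 = -0.574, so Q = 0.266.
With Q = [Fe²⁺]/[Co²⁺] and the known concentrations, [Fe²⁺] in the numerator gives [Fe²⁺] = 0.37 M.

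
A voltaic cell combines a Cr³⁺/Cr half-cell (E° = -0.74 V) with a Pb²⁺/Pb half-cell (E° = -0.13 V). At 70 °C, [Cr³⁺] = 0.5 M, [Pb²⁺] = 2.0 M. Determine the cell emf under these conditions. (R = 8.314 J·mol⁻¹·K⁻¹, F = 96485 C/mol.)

The Pb²⁺/Pb couple has the higher reduction potential and acts as the cathode, so E°_cell = -0.13 − (-0.74) = 0.61 V.
Balancing electrons gives n = 6; the reaction quotient is Q = [Cr³⁺]^2/[Pb²⁺]^3 = 0.0312.
E = E° − (RT/nF) ln Q = 0.61 − (8.314×343)/(6×96485) × (-3.466) = 0.610 + 0.017 = 0.627 V.

0.627 V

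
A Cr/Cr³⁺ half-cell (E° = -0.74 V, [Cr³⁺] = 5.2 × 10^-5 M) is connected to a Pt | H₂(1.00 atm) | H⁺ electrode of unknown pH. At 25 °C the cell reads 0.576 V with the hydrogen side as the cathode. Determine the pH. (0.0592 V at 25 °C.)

pH = 4.20

E°_cell = 0.74 V and n = 6.
log Q = n(E° − E)/0.0592 = 6×(0.74 − 0.576)/0.0592 = 16.622.
With Q = [Cr³⁺]^2·P(H₂)^3 / [H⁺]^6, solving for [H⁺] gives log[H⁺] = -4.198, so pH = 4.20.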